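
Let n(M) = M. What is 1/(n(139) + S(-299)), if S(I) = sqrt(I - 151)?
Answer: 139/19771 - 15*I*sqrt(2)/19771 ≈ 0.0070305 - 0.0010729*I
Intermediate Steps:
S(I) = sqrt(-151 + I)
1/(n(139) + S(-299)) = 1/(139 + sqrt(-151 - 299)) = 1/(139 + sqrt(-450)) = 1/(139 + 15*I*sqrt(2))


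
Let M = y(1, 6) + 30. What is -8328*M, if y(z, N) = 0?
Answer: -249840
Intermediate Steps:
M = 30 (M = 0 + 30 = 30)
-8328*M = -8328*30 = -249840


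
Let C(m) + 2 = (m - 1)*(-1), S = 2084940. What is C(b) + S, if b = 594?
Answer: 2084345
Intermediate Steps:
C(m) = -1 - m (C(m) = -2 + (m - 1)*(-1) = -2 + (-1 + m)*(-1) = -2 + (1 - m) = -1 - m)
C(b) + S = (-1 - 1*594) + 2084940 = (-1 - 594) + 2084940 = -595 + 2084940 = 2084345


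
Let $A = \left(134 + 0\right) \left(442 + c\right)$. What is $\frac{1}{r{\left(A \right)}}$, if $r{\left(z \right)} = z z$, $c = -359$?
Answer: $\frac{1}{123698884} \approx 8.0841 \cdot 10^{-9}$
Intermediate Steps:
$A = 11122$ ($A = \left(134 + 0\right) \left(442 - 359\right) = 134 \cdot 83 = 11122$)
$r{\left(z \right)} = z^{2}$
$\frac{1}{r{\left(A \right)}} = \frac{1}{11122^{2}} = \frac{1}{123698884}$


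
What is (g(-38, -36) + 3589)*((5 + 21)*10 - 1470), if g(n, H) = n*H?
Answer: -5997970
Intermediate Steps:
g(n, H) = H*n
(g(-38, -36) + 3589)*((5 + 21)*10 - 1470) = (-36*(-38) + 3589)*((5 + 21)*10 - 1470) = (1368 + 3589)*(26*10 - 1470) = 4957*(260 - 1470) = 4957*(-1210) = -5997970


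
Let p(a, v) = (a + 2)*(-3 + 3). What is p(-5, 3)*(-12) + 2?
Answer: 2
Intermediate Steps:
p(a, v) = 0 (p(a, v) = (2 + a)*0 = 0)
p(-5, 3)*(-12) + 2 = 0*(-12) + 2 = 0 + 2 = 2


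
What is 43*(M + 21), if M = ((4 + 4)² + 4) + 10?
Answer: 4257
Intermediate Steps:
M = 78 (M = (8² + 4) + 10 = (64 + 4) + 10 = 68 + 10 = 78)
43*(M + 21) = 43*(78 + 21) = 43*99 = 4257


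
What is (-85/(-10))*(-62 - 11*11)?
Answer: -3111/2 ≈ -1555.5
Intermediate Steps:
(-85/(-10))*(-62 - 11*11) = (-85*(-⅒))*(-62 - 121) = (17/2)*(-183) = -3111/2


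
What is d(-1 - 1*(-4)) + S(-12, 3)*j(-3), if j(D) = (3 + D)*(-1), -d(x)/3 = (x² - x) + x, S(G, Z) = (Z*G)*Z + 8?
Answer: -27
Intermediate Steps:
S(G, Z) = 8 + G*Z² (S(G, Z) = (G*Z)*Z + 8 = G*Z² + 8 = 8 + G*Z²)
d(x) = -3*x² (d(x) = -3*((x² - x) + x) = -3*x²)
j(D) = -3 - D
d(-1 - 1*(-4)) + S(-12, 3)*j(-3) = -3*(-1 - 1*(-4))² + (8 - 12*3²)*(-3 - 1*(-3)) = -3*(-1 + 4)² + (8 - 12*9)*(-3 + 3) = -3*3² + (8 - 108)*0 = -3*9 - 100*0 = -27 + 0 = -27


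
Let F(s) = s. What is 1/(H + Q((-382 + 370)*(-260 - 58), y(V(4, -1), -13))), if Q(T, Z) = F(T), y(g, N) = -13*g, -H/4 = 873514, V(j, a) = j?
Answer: -1/3490240 ≈ -2.8651e-7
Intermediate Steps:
H = -3494056 (H = -4*873514 = -3494056)
Q(T, Z) = T
1/(H + Q((-382 + 370)*(-260 - 58), y(V(4, -1), -13))) = 1/(-3494056 + (-382 + 370)*(-260 - 58)) = 1/(-3494056 - 12*(-318)) = 1/(-3494056 + 3816) = 1/(-3490240) = -1/3490240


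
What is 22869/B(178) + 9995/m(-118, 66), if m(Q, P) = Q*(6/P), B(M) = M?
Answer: -4217917/5251 ≈ -803.26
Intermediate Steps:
m(Q, P) = 6*Q/P
22869/B(178) + 9995/m(-118, 66) = 22869/178 + 9995/((6*(-118)/66)) = 22869*(1/178) + 9995/((6*(-118)*(1/66))) = 22869/178 + 9995/(-118/11) = 22869/178 + 9995*(-11/118) = 22869/178 - 109945/118 = -4217917/5251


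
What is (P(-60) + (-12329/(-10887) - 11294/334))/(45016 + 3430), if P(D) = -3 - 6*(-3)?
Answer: -32148011/88081077534 ≈ -0.00036498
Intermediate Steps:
P(D) = 15 (P(D) = -3 + 18 = 15)
(P(-60) + (-12329/(-10887) - 11294/334))/(45016 + 3430) = (15 + (-12329/(-10887) - 11294/334))/(45016 + 3430) = (15 + (-12329*(-1/10887) - 11294*1/334))/48446 = (15 + (12329/10887 - 5647/167))*(1/48446) = (15 - 59419946/1818129)*(1/48446) = -32148011/1818129*1/48446 = -32148011/88081077534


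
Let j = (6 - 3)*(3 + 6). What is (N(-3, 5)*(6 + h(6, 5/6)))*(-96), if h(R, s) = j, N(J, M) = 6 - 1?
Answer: -15840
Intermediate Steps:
N(J, M) = 5
j = 27 (j = 3*9 = 27)
h(R, s) = 27
(N(-3, 5)*(6 + h(6, 5/6)))*(-96) = (5*(6 + 27))*(-96) = (5*33)*(-96) = 165*(-96) = -15840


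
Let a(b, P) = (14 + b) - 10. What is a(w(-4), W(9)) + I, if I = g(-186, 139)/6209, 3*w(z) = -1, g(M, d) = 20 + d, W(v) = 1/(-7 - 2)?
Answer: 68776/18627 ≈ 3.6923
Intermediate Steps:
W(v) = -⅑ (W(v) = 1/(-9) = -⅑)
w(z) = -⅓ (w(z) = (⅓)*(-1) = -⅓)
a(b, P) = 4 + b
I = 159/6209 (I = (20 + 139)/6209 = 159*(1/6209) = 159/6209 ≈ 0.025608)
a(w(-4), W(9)) + I = (4 - ⅓) + 159/6209 = 11/3 + 159/6209 = 68776/18627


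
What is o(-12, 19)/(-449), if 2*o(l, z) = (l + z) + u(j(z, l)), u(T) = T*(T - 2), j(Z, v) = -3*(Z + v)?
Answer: -245/449 ≈ -0.54566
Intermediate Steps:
j(Z, v) = -3*Z - 3*v
u(T) = T*(-2 + T)
o(l, z) = l/2 + z/2 + (-3*l - 3*z)*(-2 - 3*l - 3*z)/2 (o(l, z) = ((l + z) + (-3*z - 3*l)*(-2 + (-3*z - 3*l)))/2 = ((l + z) + (-3*l - 3*z)*(-2 + (-3*l - 3*z)))/2 = ((l + z) + (-3*l - 3*z)*(-2 - 3*l - 3*z))/2 = (l + z + (-3*l - 3*z)*(-2 - 3*l - 3*z))/2 = l/2 + z/2 + (-3*l - 3*z)*(-2 - 3*l - 3*z)/2)
o(-12, 19)/(-449) = ((1/2)*(-12) + (1/2)*19 + 3*(-12 + 19)*(2 + 3*(-12) + 3*19)/2)/(-449) = (-6 + 19/2 + (3/2)*7*(2 - 36 + 57))*(-1/449) = (-6 + 19/2 + (3/2)*7*23)*(-1/449) = (-6 + 19/2 + 483/2)*(-1/449) = 245*(-1/449) = -245/449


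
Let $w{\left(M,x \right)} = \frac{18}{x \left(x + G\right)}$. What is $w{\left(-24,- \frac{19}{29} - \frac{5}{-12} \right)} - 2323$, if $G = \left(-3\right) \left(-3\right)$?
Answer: $- \frac{590054513}{253067} \approx -2331.6$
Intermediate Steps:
$G = 9$
$w{\left(M,x \right)} = \frac{18}{x \left(9 + x\right)}$ ($w{\left(M,x \right)} = \frac{18}{x \left(x + 9\right)} = \frac{18}{x \left(9 + x\right)}$)
$w{\left(-24,- \frac{19}{29} - \frac{5}{-12} \right)} - 2323 = \frac{18}{\left(- \frac{19}{29} - \frac{5}{-12}\right) \left(9 - \left(- \frac{5}{12} + \frac{19}{29}\right)\right)} - 2323 = \frac{18}{\left(\left(-19\right) \frac{1}{29} - - \frac{5}{12}\right) \left(9 - \frac{83}{348}\right)} - 2323 = \frac{18}{\left(- \frac{19}{29} + \frac{5}{12}\right) \left(9 + \left(- \frac{19}{29} + \frac{5}{12}\right)\right)} - 2323 = \frac{18}{\left(- \frac{83}{348}\right) \left(9 - \frac{83}{348}\right)} - 2323 = 18 \left(- \frac{348}{83}\right) \frac{1}{\frac{3049}{348}} - 2323 = 18 \left(- \frac{348}{83}\right) \frac{348}{3049} - 2323 = - \frac{2179872}{253067} - 2323 = - \frac{590054513}{253067}$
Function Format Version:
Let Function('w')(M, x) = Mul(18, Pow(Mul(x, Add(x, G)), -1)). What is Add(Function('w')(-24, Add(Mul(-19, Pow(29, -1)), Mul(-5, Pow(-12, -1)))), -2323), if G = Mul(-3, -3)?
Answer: Rational(-590054513, 253067) ≈ -2331.6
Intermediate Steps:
G = 9
Function('w')(M, x) = Mul(18, Pow(x, -1), Pow(Add(9, x), -1)) (Function('w')(M, x) = Mul(18, Pow(Mul(x, Add(x, 9)), -1)) = Mul(18, Pow(Mul(x, Add(9, x)), -1)) = Mul(18, Mul(Pow(x, -1), Pow(Add(9, x), -1))) = Mul(18, Pow(x, -1), Pow(Add(9, x), -1)))
Add(Function('w')(-24, Add(Mul(-19, Pow(29, -1)), Mul(-5, Pow(-12, -1)))), -2323) = Add(Mul(18, Pow(Add(Mul(-19, Pow(29, -1)), Mul(-5, Pow(-12, -1))), -1), Pow(Add(9, Add(Mul(-19, Pow(29, -1)), Mul(-5, Pow(-12, -1)))), -1)), -2323) = Add(Mul(18, Pow(Add(Mul(-19, Rational(1, 29)), Mul(-5, Rational(-1, 12))), -1), Pow(Add(9, Add(Mul(-19, Rational(1, 29)), Mul(-5, Rational(-1, 12)))), -1)), -2323) = Add(Mul(18, Pow(Add(Rational(-19, 29), Rational(5, 12)), -1), Pow(Add(9, Add(Rational(-19, 29), Rational(5, 12))), -1)), -2323) = Add(Mul(18, Pow(Rational(-83, 348), -1), Pow(Add(9, Rational(-83, 348)), -1)), -2323) = Add(Mul(18, Rational(-348, 83), Pow(Rational(3049, 348), -1)), -2323) = Add(Mul(18, Rational(-348, 83), Rational(348, 3049)), -2323) = Add(Rational(-2179872, 253067), -2323) = Rational(-590054513, 253067)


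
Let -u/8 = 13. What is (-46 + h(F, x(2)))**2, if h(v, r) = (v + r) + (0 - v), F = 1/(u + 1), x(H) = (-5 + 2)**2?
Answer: 1369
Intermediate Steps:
u = -104 (u = -8*13 = -104)
x(H) = 9 (x(H) = (-3)**2 = 9)
F = -1/103 (F = 1/(-104 + 1) = 1/(-103) = -1/103 ≈ -0.0097087)
h(v, r) = r (h(v, r) = (r + v) - v = r)
(-46 + h(F, x(2)))**2 = (-46 + 9)**2 = (-37)**2 = 1369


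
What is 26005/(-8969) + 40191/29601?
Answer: -136433642/88497123 ≈ -1.5417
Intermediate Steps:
26005/(-8969) + 40191/29601 = 26005*(-1/8969) + 40191*(1/29601) = -26005/8969 + 13397/9867 = -136433642/88497123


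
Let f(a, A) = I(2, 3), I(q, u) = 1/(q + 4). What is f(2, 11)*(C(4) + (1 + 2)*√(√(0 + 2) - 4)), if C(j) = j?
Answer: ⅔ + √(-4 + √2)/2 ≈ 0.66667 + 0.80402*I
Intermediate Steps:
I(q, u) = 1/(4 + q)
f(a, A) = ⅙ (f(a, A) = 1/(4 + 2) = 1/6 = ⅙)
f(2, 11)*(C(4) + (1 + 2)*√(√(0 + 2) - 4)) = (4 + (1 + 2)*√(√(0 + 2) - 4))/6 = (4 + 3*√(√2 - 4))/6 = (4 + 3*√(-4 + √2))/6 = ⅔ + √(-4 + √2)/2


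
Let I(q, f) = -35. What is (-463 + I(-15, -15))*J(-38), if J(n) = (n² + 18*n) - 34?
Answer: -361548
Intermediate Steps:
J(n) = -34 + n² + 18*n
(-463 + I(-15, -15))*J(-38) = (-463 - 35)*(-34 + (-38)² + 18*(-38)) = -498*(-34 + 1444 - 684) = -498*726 = -361548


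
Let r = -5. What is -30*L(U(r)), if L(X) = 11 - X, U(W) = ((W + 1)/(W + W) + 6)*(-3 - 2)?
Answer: -1290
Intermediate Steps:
U(W) = -30 - 5*(1 + W)/(2*W) (U(W) = ((1 + W)/((2*W)) + 6)*(-5) = ((1 + W)*(1/(2*W)) + 6)*(-5) = ((1 + W)/(2*W) + 6)*(-5) = (6 + (1 + W)/(2*W))*(-5) = -30 - 5*(1 + W)/(2*W))
-30*L(U(r)) = -30*(11 - 5*(-1 - 13*(-5))/(2*(-5))) = -30*(11 - 5*(-1)*(-1 + 65)/(2*5)) = -30*(11 - 5*(-1)*64/(2*5)) = -30*(11 - 1*(-32)) = -30*(11 + 32) = -30*43 = -1290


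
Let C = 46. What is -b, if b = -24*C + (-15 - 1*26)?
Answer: 1145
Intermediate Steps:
b = -1145 (b = -24*46 + (-15 - 1*26) = -1104 + (-15 - 26) = -1104 - 41 = -1145)
-b = -1*(-1145) = 1145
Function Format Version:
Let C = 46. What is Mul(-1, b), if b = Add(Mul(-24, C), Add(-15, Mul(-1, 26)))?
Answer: 1145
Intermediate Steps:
b = -1145 (b = Add(Mul(-24, 46), Add(-15, Mul(-1, 26))) = Add(-1104, Add(-15, -26)) = Add(-1104, -41) = -1145)
Mul(-1, b) = Mul(-1, -1145) = 1145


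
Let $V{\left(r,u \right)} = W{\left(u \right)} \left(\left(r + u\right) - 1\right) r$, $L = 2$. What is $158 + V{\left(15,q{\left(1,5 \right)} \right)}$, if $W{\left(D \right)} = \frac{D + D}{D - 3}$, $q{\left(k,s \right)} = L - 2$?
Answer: $158$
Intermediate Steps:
$q{\left(k,s \right)} = 0$ ($q{\left(k,s \right)} = 2 - 2 = 0$)
$W{\left(D \right)} = \frac{2 D}{-3 + D}$
$V{\left(r,u \right)} = \frac{2 r u \left(-1 + r + u\right)}{-3 + u}$ ($V{\left(r,u \right)} = \frac{2 u}{-3 + u} \left(\left(r + u\right) - 1\right) r = \frac{2 u}{-3 + u} \left(-1 + r + u\right) r = \frac{2 u \left(-1 + r + u\right)}{-3 + u} r = \frac{2 r u \left(-1 + r + u\right)}{-3 + u}$)
$158 + V{\left(15,q{\left(1,5 \right)} \right)} = 158 + 2 \cdot 15 \cdot 0 \frac{1}{-3 + 0} \left(-1 + 15 + 0\right) = 158 + 2 \cdot 15 \cdot 0 \frac{1}{-3} \cdot 14 = 158 + 2 \cdot 15 \cdot 0 \left(- \frac{1}{3}\right) 14 = 158 + 0 = 158$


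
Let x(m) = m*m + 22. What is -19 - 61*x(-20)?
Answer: -25761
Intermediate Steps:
x(m) = 22 + m**2 (x(m) = m**2 + 22 = 22 + m**2)
-19 - 61*x(-20) = -19 - 61*(22 + (-20)**2) = -19 - 61*(22 + 400) = -19 - 61*422 = -19 - 25742 = -25761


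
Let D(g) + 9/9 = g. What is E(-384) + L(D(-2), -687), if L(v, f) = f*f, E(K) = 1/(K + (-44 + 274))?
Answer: 72683225/154 ≈ 4.7197e+5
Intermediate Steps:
D(g) = -1 + g
E(K) = 1/(230 + K) (E(K) = 1/(K + 230) = 1/(230 + K))
L(v, f) = f**2
E(-384) + L(D(-2), -687) = 1/(230 - 384) + (-687)**2 = 1/(-154) + 471969 = -1/154 + 471969 = 72683225/154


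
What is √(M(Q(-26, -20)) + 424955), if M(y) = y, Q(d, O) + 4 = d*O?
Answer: √425471 ≈ 652.28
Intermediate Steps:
Q(d, O) = -4 + O*d (Q(d, O) = -4 + d*O = -4 + O*d)
√(M(Q(-26, -20)) + 424955) = √((-4 - 20*(-26)) + 424955) = √((-4 + 520) + 424955) = √(516 + 424955) = √425471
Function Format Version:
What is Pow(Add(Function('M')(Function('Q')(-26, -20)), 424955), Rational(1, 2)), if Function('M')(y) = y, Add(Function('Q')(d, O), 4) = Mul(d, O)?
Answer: Pow(425471, Rational(1, 2)) ≈ 652.28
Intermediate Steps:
Function('Q')(d, O) = Add(-4, Mul(O, d)) (Function('Q')(d, O) = Add(-4, Mul(d, O)) = Add(-4, Mul(O, d)))
Pow(Add(Function('M')(Function('Q')(-26, -20)), 424955), Rational(1, 2)) = Pow(Add(Add(-4, Mul(-20, -26)), 424955), Rational(1, 2)) = Pow(Add(Add(-4, 520), 424955), Rational(1, 2)) = Pow(Add(516, 424955), Rational(1, 2)) = Pow(425471, Rational(1, 2))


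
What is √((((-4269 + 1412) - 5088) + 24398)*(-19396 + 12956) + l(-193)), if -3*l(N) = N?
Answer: I*√953615301/3 ≈ 10294.0*I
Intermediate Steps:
l(N) = -N/3
√((((-4269 + 1412) - 5088) + 24398)*(-19396 + 12956) + l(-193)) = √((((-4269 + 1412) - 5088) + 24398)*(-19396 + 12956) - ⅓*(-193)) = √(((-2857 - 5088) + 24398)*(-6440) + 193/3) = √((-7945 + 24398)*(-6440) + 193/3) = √(16453*(-6440) + 193/3) = √(-105957320 + 193/3) = √(-317871767/3) = I*√953615301/3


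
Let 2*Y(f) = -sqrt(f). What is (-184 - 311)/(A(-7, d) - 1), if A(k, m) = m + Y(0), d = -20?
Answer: 165/7 ≈ 23.571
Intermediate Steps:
Y(f) = -sqrt(f)/2 (Y(f) = (-sqrt(f))/2 = -sqrt(f)/2)
A(k, m) = m (A(k, m) = m - sqrt(0)/2 = m - 1/2*0 = m + 0 = m)
(-184 - 311)/(A(-7, d) - 1) = (-184 - 311)/(-20 - 1) = -495/(-21) = -495*(-1/21) = 165/7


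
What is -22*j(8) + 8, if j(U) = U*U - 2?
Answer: -1356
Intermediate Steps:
j(U) = -2 + U² (j(U) = U² - 2 = -2 + U²)
-22*j(8) + 8 = -22*(-2 + 8²) + 8 = -22*(-2 + 64) + 8 = -22*62 + 8 = -1364 + 8 = -1356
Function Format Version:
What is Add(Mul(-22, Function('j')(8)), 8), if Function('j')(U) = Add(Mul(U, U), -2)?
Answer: -1356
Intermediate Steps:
Function('j')(U) = Add(-2, Pow(U, 2)) (Function('j')(U) = Add(Pow(U, 2), -2) = Add(-2, Pow(U, 2)))
Add(Mul(-22, Function('j')(8)), 8) = Add(Mul(-22, Add(-2, Pow(8, 2))), 8) = Add(Mul(-22, Add(-2, 64)), 8) = Add(Mul(-22, 62), 8) = Add(-1364, 8) = -1356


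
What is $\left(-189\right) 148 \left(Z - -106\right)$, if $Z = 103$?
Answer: $-5846148$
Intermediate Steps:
$\left(-189\right) 148 \left(Z - -106\right) = \left(-189\right) 148 \left(103 - -106\right) = - 27972 \left(103 + 106\right) = \left(-27972\right) 209 = -5846148$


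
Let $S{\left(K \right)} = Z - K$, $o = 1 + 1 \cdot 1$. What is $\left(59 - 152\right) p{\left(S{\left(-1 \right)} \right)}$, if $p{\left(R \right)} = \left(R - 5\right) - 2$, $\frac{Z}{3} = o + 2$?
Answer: $-558$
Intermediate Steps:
$o = 2$ ($o = 1 + 1 = 2$)
$Z = 12$ ($Z = 3 \left(2 + 2\right) = 3 \cdot 4 = 12$)
$S{\left(K \right)} = 12 - K$
$p{\left(R \right)} = -7 + R$ ($p{\left(R \right)} = \left(-5 + R\right) - 2 = -7 + R$)
$\left(59 - 152\right) p{\left(S{\left(-1 \right)} \right)} = \left(59 - 152\right) \left(-7 + \left(12 - -1\right)\right) = - 93 \left(-7 + \left(12 + 1\right)\right) = - 93 \left(-7 + 13\right) = \left(-93\right) 6 = -558$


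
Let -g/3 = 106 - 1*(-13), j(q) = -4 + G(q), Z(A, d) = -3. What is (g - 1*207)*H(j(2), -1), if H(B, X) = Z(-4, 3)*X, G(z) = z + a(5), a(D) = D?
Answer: -1692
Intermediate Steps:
G(z) = 5 + z (G(z) = z + 5 = 5 + z)
j(q) = 1 + q (j(q) = -4 + (5 + q) = 1 + q)
H(B, X) = -3*X
g = -357 (g = -3*(106 - 1*(-13)) = -3*(106 + 13) = -3*119 = -357)
(g - 1*207)*H(j(2), -1) = (-357 - 1*207)*(-3*(-1)) = (-357 - 207)*3 = -564*3 = -1692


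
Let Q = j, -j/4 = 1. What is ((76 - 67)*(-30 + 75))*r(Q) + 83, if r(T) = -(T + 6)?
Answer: -727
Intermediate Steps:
j = -4 (j = -4*1 = -4)
Q = -4
r(T) = -6 - T (r(T) = -(6 + T) = -6 - T)
((76 - 67)*(-30 + 75))*r(Q) + 83 = ((76 - 67)*(-30 + 75))*(-6 - 1*(-4)) + 83 = (9*45)*(-6 + 4) + 83 = 405*(-2) + 83 = -810 + 83 = -727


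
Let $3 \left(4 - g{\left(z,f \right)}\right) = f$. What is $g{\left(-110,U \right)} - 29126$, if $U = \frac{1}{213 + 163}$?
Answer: $- \frac{32849617}{1128} \approx -29122.0$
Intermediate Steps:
$U = \frac{1}{376} \approx 0.0026596$
$g{\left(z,f \right)} = 4 - \frac{f}{3}$
$g{\left(-110,U \right)} - 29126 = \left(4 - \frac{1}{1128}\right) - 29126 = \frac{4511}{1128} - 29126 = - \frac{32849617}{1128}$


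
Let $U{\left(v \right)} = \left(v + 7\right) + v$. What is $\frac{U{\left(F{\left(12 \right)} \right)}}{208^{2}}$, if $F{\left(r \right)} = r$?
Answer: $\frac{31}{43264} \approx 0.00071653$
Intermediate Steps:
$U{\left(v \right)} = 7 + 2 v$ ($U{\left(v \right)} = \left(7 + v\right) + v = 7 + 2 v$)
$\frac{U{\left(F{\left(12 \right)} \right)}}{208^{2}} = \frac{7 + 2 \cdot 12}{208^{2}} = \frac{7 + 24}{43264} = 31 \cdot \frac{1}{43264} = \frac{31}{43264}$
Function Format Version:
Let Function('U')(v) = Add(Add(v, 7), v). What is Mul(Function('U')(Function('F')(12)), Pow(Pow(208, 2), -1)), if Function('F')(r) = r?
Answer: Rational(31, 43264) ≈ 0.00071653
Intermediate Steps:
Function('U')(v) = Add(7, Mul(2, v)) (Function('U')(v) = Add(Add(7, v), v) = Add(7, Mul(2, v)))
Mul(Function('U')(Function('F')(12)), Pow(Pow(208, 2), -1)) = Mul(Add(7, Mul(2, 12)), Pow(Pow(208, 2), -1)) = Mul(Add(7, 24), Pow(43264, -1)) = Mul(31, Rational(1, 43264)) = Rational(31, 43264)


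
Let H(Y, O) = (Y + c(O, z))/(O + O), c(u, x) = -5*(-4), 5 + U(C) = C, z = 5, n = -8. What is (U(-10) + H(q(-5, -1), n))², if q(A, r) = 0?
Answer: 4225/16 ≈ 264.06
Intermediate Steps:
U(C) = -5 + C
c(u, x) = 20
H(Y, O) = (20 + Y)/(2*O) (H(Y, O) = (Y + 20)/(O + O) = (20 + Y)/((2*O)) = (20 + Y)*(1/(2*O)) = (20 + Y)/(2*O))
(U(-10) + H(q(-5, -1), n))² = ((-5 - 10) + (½)*(20 + 0)/(-8))² = (-15 + (½)*(-⅛)*20)² = (-15 - 5/4)² = (-65/4)² = 4225/16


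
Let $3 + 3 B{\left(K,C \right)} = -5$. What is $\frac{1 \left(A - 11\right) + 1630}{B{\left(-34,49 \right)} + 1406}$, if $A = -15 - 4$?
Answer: $\frac{480}{421} \approx 1.1401$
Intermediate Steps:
$B{\left(K,C \right)} = - \frac{8}{3}$ ($B{\left(K,C \right)} = -1 + \frac{1}{3} \left(-5\right) = -1 - \frac{5}{3} = - \frac{8}{3}$)
$A = -19$ ($A = -15 - 4 = -19$)
$\frac{1 \left(A - 11\right) + 1630}{B{\left(-34,49 \right)} + 1406} = \frac{1 \left(-19 - 11\right) + 1630}{- \frac{8}{3} + 1406} = \frac{1 \left(-30\right) + 1630}{\frac{4210}{3}} = \left(-30 + 1630\right) \frac{3}{4210} = 1600 \cdot \frac{3}{4210} = \frac{480}{421}$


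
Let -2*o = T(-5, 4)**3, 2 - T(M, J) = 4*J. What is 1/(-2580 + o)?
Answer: -1/1208 ≈ -0.00082781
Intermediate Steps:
T(M, J) = 2 - 4*J
o = 1372 (o = -(2 - 4*4)**3/2 = -(2 - 16)**3/2 = -1/2*(-14)**3 = -1/2*(-2744) = 1372)
1/(-2580 + o) = 1/(-2580 + 1372) = 1/(-1208) = -1/1208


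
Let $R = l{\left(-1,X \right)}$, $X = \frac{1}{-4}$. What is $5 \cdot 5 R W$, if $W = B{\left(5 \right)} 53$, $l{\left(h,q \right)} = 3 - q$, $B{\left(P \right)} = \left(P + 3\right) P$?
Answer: $172250$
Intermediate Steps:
$B{\left(P \right)} = P \left(3 + P\right)$ ($B{\left(P \right)} = \left(3 + P\right) P = P \left(3 + P\right)$)
$X = - \frac{1}{4} \approx -0.25$
$R = \frac{13}{4}$ ($R = 3 - - \frac{1}{4} = 3 + \frac{1}{4} = \frac{13}{4} \approx 3.25$)
$W = 2120$ ($W = 5 \left(3 + 5\right) 53 = 5 \cdot 8 \cdot 53 = 40 \cdot 53 = 2120$)
$5 \cdot 5 R W = 5 \cdot 5 \cdot \frac{13}{4} \cdot 2120 = 25 \cdot \frac{13}{4} \cdot 2120 = \frac{325}{4} \cdot 2120 = 172250$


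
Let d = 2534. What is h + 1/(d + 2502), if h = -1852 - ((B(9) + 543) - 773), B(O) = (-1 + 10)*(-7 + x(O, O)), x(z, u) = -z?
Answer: -7443207/5036 ≈ -1478.0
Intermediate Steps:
B(O) = -63 - 9*O (B(O) = (-1 + 10)*(-7 - O) = 9*(-7 - O) = -63 - 9*O)
h = -1478 (h = -1852 - (((-63 - 9*9) + 543) - 773) = -1852 - (((-63 - 81) + 543) - 773) = -1852 - ((-144 + 543) - 773) = -1852 - (399 - 773) = -1852 - 1*(-374) = -1852 + 374 = -1478)
h + 1/(d + 2502) = -1478 + 1/(2534 + 2502) = -1478 + 1/5036 = -7443207/5036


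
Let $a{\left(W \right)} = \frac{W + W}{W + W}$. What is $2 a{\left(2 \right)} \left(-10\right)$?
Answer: $-20$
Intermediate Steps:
$a{\left(W \right)} = 1$ ($a{\left(W \right)} = \frac{2 W}{2 W} = 2 W \frac{1}{2 W} = 1$)
$2 a{\left(2 \right)} \left(-10\right) = 2 \cdot 1 \left(-10\right) = 2 \left(-10\right) = -20$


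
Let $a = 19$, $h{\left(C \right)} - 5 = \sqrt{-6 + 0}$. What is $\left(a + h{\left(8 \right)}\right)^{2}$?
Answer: $\left(24 + i \sqrt{6}\right)^{2} \approx 570.0 + 117.58 i$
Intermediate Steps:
$h{\left(C \right)} = 5 + i \sqrt{6}$ ($h{\left(C \right)} = 5 + \sqrt{-6 + 0} = 5 + \sqrt{-6} = 5 + i \sqrt{6}$)
$\left(a + h{\left(8 \right)}\right)^{2} = \left(19 + \left(5 + i \sqrt{6}\right)\right)^{2} = \left(24 + i \sqrt{6}\right)^{2}$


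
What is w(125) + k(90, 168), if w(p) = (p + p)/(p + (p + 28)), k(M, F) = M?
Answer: 12635/139 ≈ 90.899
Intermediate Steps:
w(p) = 2*p/(28 + 2*p) (w(p) = (2*p)/(p + (28 + p)) = (2*p)/(28 + 2*p) = 2*p/(28 + 2*p))
w(125) + k(90, 168) = 125/(14 + 125) + 90 = 125/139 + 90 = 12635/139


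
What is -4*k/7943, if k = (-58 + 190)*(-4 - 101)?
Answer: 55440/7943 ≈ 6.9797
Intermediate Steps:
k = -13860 (k = 132*(-105) = -13860)
-4*k/7943 = -4*(-13860)/7943 = 55440*(1/7943) = 55440/7943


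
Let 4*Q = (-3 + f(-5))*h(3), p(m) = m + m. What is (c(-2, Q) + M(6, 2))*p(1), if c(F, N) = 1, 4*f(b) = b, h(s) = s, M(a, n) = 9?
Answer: 20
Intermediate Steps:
f(b) = b/4
p(m) = 2*m
Q = -51/16 (Q = ((-3 + (¼)*(-5))*3)/4 = ((-3 - 5/4)*3)/4 = (-17/4*3)/4 = (¼)*(-51/4) = -51/16 ≈ -3.1875)
(c(-2, Q) + M(6, 2))*p(1) = (1 + 9)*(2*1) = 10*2 = 20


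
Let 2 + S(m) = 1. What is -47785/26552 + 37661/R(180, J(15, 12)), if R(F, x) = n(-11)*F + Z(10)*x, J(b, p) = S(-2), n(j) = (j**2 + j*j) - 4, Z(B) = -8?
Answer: -10072277/10939424 ≈ -0.92073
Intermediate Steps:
S(m) = -1 (S(m) = -2 + 1 = -1)
n(j) = -4 + 2*j**2 (n(j) = (j**2 + j**2) - 4 = 2*j**2 - 4 = -4 + 2*j**2)
J(b, p) = -1
R(F, x) = -8*x + 238*F (R(F, x) = (-4 + 2*(-11)**2)*F - 8*x = (-4 + 2*121)*F - 8*x = (-4 + 242)*F - 8*x = 238*F - 8*x = -8*x + 238*F)
-47785/26552 + 37661/R(180, J(15, 12)) = -47785/26552 + 37661/(-8*(-1) + 238*180) = -47785*1/26552 + 37661/(8 + 42840) = -47785/26552 + 37661/42848 = -47785/26552 + 37661*(1/42848) = -47785/26552 + 2897/3296 = -10072277/10939424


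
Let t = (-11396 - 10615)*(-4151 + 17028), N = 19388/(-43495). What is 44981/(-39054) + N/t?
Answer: -8036627138969377/6977666941905990 ≈ -1.1518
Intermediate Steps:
N = -19388/43495 (N = 19388*(-1/43495) = -19388/43495 ≈ -0.44575)
t = -283435647 (t = -22011*12877 = -283435647)
44981/(-39054) + N/t = 44981/(-39054) - 19388/43495/(-283435647) = 44981*(-1/39054) - 19388/43495*(-1/283435647) = -44981/39054 + 19388/12328033466265 = -8036627138969377/6977666941905990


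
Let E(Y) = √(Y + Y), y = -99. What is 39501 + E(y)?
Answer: 39501 + 3*I*√22 ≈ 39501.0 + 14.071*I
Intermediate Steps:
E(Y) = √2*√Y (E(Y) = √(2*Y) = √2*√Y)
39501 + E(y) = 39501 + √2*√(-99) = 39501 + √2*(3*I*√11) = 39501 + 3*I*√22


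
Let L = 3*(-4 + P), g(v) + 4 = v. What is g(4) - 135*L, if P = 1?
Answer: 1215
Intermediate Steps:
g(v) = -4 + v
L = -9 (L = 3*(-4 + 1) = 3*(-3) = -9)
g(4) - 135*L = (-4 + 4) - 135*(-9) = 0 + 1215 = 1215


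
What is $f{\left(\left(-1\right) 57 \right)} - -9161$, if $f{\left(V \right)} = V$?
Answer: $9104$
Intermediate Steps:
$f{\left(\left(-1\right) 57 \right)} - -9161 = \left(-1\right) 57 - -9161 = -57 + 9161 = 9104$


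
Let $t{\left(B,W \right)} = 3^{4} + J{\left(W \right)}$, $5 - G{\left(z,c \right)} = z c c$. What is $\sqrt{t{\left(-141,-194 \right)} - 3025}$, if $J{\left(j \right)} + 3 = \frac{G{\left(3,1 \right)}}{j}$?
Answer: $\frac{2 i \sqrt{6932105}}{97} \approx 54.286 i$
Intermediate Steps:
$G{\left(z,c \right)} = 5 - z c^{2}$ ($G{\left(z,c \right)} = 5 - z c c = 5 - c z c = 5 - z c^{2}$)
$J{\left(j \right)} = -3 + \frac{2}{j}$ ($J{\left(j \right)} = -3 + \frac{5 - 3 \cdot 1^{2}}{j} = -3 + \frac{5 - 3 \cdot 1}{j} = -3 + \frac{5 - 3}{j} = -3 + \frac{2}{j}$)
$t{\left(B,W \right)} = 78 + \frac{2}{W}$ ($t{\left(B,W \right)} = 3^{4} - \left(3 - \frac{2}{W}\right) = 81 - \left(3 - \frac{2}{W}\right) = 78 + \frac{2}{W}$)
$\sqrt{t{\left(-141,-194 \right)} - 3025} = \sqrt{\left(78 + \frac{2}{-194}\right) - 3025} = \sqrt{\left(78 + 2 \left(- \frac{1}{194}\right)\right) - 3025} = \sqrt{\left(78 - \frac{1}{97}\right) - 3025} = \sqrt{\frac{7565}{97} - 3025} = \sqrt{- \frac{285860}{97}} = \frac{2 i \sqrt{6932105}}{97}$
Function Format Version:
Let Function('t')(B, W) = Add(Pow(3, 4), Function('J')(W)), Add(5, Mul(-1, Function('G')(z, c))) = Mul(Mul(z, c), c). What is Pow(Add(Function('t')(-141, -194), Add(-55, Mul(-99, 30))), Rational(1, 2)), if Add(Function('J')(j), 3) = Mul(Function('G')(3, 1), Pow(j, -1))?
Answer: Mul(Rational(2, 97), I, Pow(6932105, Rational(1, 2))) ≈ Mul(54.286, I)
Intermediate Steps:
Function('G')(z, c) = Add(5, Mul(-1, z, Pow(c, 2))) (Function('G')(z, c) = Add(5, Mul(-1, Mul(Mul(z, c), c))) = Add(5, Mul(-1, Mul(Mul(c, z), c))) = Add(5, Mul(-1, Mul(z, Pow(c, 2)))) = Add(5, Mul(-1, z, Pow(c, 2))))
Function('J')(j) = Add(-3, Mul(2, Pow(j, -1))) (Function('J')(j) = Add(-3, Mul(Add(5, Mul(-1, 3, Pow(1, 2))), Pow(j, -1))) = Add(-3, Mul(Add(5, Mul(-1, 3, 1)), Pow(j, -1))) = Add(-3, Mul(Add(5, -3), Pow(j, -1))) = Add(-3, Mul(2, Pow(j, -1))))
Function('t')(B, W) = Add(78, Mul(2, Pow(W, -1))) (Function('t')(B, W) = Add(Pow(3, 4), Add(-3, Mul(2, Pow(W, -1)))) = Add(81, Add(-3, Mul(2, Pow(W, -1)))) = Add(78, Mul(2, Pow(W, -1))))
Pow(Add(Function('t')(-141, -194), Add(-55, Mul(-99, 30))), Rational(1, 2)) = Pow(Add(Add(78, Mul(2, Pow(-194, -1))), Add(-55, Mul(-99, 30))), Rational(1, 2)) = Pow(Add(Add(78, Mul(2, Rational(-1, 194))), Add(-55, -2970)), Rational(1, 2)) = Pow(Add(Add(78, Rational(-1, 97)), -3025), Rational(1, 2)) = Pow(Add(Rational(7565, 97), -3025), Rational(1, 2)) = Pow(Rational(-285860, 97), Rational(1, 2)) = Mul(Rational(2, 97), I, Pow(6932105, Rational(1, 2)))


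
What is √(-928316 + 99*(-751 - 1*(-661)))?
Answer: I*√937226 ≈ 968.1*I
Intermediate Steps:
√(-928316 + 99*(-751 - 1*(-661))) = √(-928316 + 99*(-751 + 661)) = √(-928316 + 99*(-90)) = √(-928316 - 8910) = √(-937226) = I*√937226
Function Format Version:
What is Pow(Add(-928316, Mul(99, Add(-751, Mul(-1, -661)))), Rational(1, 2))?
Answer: Mul(I, Pow(937226, Rational(1, 2))) ≈ Mul(968.10, I)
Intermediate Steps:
Pow(Add(-928316, Mul(99, Add(-751, Mul(-1, -661)))), Rational(1, 2)) = Pow(Add(-928316, Mul(99, Add(-751, 661))), Rational(1, 2)) = Pow(Add(-928316, Mul(99, -90)), Rational(1, 2)) = Pow(Add(-928316, -8910), Rational(1, 2)) = Pow(-937226, Rational(1, 2)) = Mul(I, Pow(937226, Rational(1, 2)))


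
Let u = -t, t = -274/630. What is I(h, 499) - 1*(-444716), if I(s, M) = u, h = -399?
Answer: 140085677/315 ≈ 4.4472e+5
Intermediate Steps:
t = -137/315 (t = -274*1/630 = -137/315 ≈ -0.43492)
u = 137/315 (u = -1*(-137/315) = 137/315 ≈ 0.43492)
I(s, M) = 137/315
I(h, 499) - 1*(-444716) = 137/315 - 1*(-444716) = 137/315 + 444716 = 140085677/315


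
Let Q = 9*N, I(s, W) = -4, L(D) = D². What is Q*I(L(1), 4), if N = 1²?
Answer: -36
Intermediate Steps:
N = 1
Q = 9 (Q = 9*1 = 9)
Q*I(L(1), 4) = 9*(-4) = -36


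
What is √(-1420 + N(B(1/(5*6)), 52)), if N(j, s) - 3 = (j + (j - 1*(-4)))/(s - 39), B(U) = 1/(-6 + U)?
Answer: I*√7671427881/2327 ≈ 37.639*I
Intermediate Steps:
N(j, s) = 3 + (4 + 2*j)/(-39 + s) (N(j, s) = 3 + (j + (j - 1*(-4)))/(s - 39) = 3 + (j + (j + 4))/(-39 + s) = 3 + (j + (4 + j))/(-39 + s) = 3 + (4 + 2*j)/(-39 + s))
√(-1420 + N(B(1/(5*6)), 52)) = √(-1420 + (-113 + 2/(-6 + 1/(5*6)) + 3*52)/(-39 + 52)) = √(-1420 + (-113 + 2/(-6 + 1/30) + 156)/13) = √(-1420 + (-113 + 2/(-179/30) + 156)/13) = √(-1420 + (-113 + 2*(-30/179) + 156)/13) = √(-1420 + (-113 - 60/179 + 156)/13) = √(-1420 + (1/13)*(7637/179)) = √(-1420 + 7637/2327) = √(-3296703/2327) = I*√7671427881/2327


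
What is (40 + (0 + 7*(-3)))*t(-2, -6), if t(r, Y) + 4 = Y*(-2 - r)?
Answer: -76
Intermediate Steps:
t(r, Y) = -4 + Y*(-2 - r)
(40 + (0 + 7*(-3)))*t(-2, -6) = (40 + (0 + 7*(-3)))*(-4 - 2*(-6) - 1*(-6)*(-2)) = (40 + (0 - 21))*(-4 + 12 - 12) = (40 - 21)*(-4) = 19*(-4) = -76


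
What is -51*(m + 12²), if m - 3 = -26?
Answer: -6171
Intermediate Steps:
m = -23 (m = 3 - 26 = -23)
-51*(m + 12²) = -51*(-23 + 12²) = -51*(-23 + 144) = -51*121 = -6171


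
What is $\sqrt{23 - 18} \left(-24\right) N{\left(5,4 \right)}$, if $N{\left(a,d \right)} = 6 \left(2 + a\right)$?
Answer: $- 1008 \sqrt{5} \approx -2254.0$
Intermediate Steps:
$N{\left(a,d \right)} = 12 + 6 a$
$\sqrt{23 - 18} \left(-24\right) N{\left(5,4 \right)} = \sqrt{23 - 18} \left(-24\right) \left(12 + 6 \cdot 5\right) = \sqrt{5} \left(-24\right) \left(12 + 30\right) = - 24 \sqrt{5} \cdot 42 = - 1008 \sqrt{5}$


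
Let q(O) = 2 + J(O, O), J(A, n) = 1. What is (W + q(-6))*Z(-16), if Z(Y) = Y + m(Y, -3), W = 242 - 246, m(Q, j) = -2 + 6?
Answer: 12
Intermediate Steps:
m(Q, j) = 4
W = -4
q(O) = 3 (q(O) = 2 + 1 = 3)
Z(Y) = 4 + Y (Z(Y) = Y + 4 = 4 + Y)
(W + q(-6))*Z(-16) = (-4 + 3)*(4 - 16) = -1*(-12) = 12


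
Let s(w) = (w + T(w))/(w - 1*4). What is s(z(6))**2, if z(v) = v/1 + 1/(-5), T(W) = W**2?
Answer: 972196/2025 ≈ 480.10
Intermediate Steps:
z(v) = -1/5 + v (z(v) = v*1 + 1*(-1/5) = v - 1/5 = -1/5 + v)
s(w) = (w + w**2)/(-4 + w) (s(w) = (w + w**2)/(w - 1*4) = (w + w**2)/(w - 4) = (w + w**2)/(-4 + w))
s(z(6))**2 = ((-1/5 + 6)*(1 + (-1/5 + 6))/(-4 + (-1/5 + 6)))**2 = (29*(1 + 29/5)/(5*(-4 + 29/5)))**2 = ((29/5)*(34/5)/(9/5))**2 = ((29/5)*(5/9)*(34/5))**2 = (986/45)**2 = 972196/2025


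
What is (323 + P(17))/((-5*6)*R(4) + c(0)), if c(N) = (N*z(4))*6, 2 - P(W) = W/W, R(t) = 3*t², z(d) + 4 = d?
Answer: -9/40 ≈ -0.22500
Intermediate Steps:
z(d) = -4 + d
P(W) = 1 (P(W) = 2 - W/W = 2 - 1*1 = 2 - 1 = 1)
c(N) = 0 (c(N) = (N*(-4 + 4))*6 = (N*0)*6 = 0*6 = 0)
(323 + P(17))/((-5*6)*R(4) + c(0)) = (323 + 1)/((-5*6)*(3*4²) + 0) = 324/(-90*16 + 0) = 324/(-30*48 + 0) = 324/(-1440 + 0) = 324/(-1440) = 324*(-1/1440) = -9/40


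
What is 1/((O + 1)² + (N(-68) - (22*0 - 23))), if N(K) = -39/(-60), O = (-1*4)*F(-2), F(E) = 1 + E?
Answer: 20/973 ≈ 0.020555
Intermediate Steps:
O = 4 (O = (-1*4)*(1 - 2) = -4*(-1) = 4)
N(K) = 13/20 (N(K) = -39*(-1/60) = 13/20)
1/((O + 1)² + (N(-68) - (22*0 - 23))) = 1/((4 + 1)² + (13/20 - (22*0 - 23))) = 1/(5² + (13/20 - (0 - 23))) = 1/(25 + (13/20 - 1*(-23))) = 1/(25 + (13/20 + 23)) = 1/(25 + 473/20) = 1/(973/20) = 20/973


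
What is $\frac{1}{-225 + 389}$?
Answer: $\frac{1}{164} \approx 0.0060976$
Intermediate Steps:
$\frac{1}{-225 + 389} = \frac{1}{164}$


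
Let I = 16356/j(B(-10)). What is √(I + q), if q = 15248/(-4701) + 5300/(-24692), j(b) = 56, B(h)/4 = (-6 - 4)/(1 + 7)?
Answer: √47637103418678855802/406269822 ≈ 16.989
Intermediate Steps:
B(h) = -5 (B(h) = 4*((-6 - 4)/(1 + 7)) = 4*(-10/8) = 4*(-10*⅛) = 4*(-5/4) = -5)
q = -100354729/29019273 (q = 15248*(-1/4701) + 5300*(-1/24692) = -15248/4701 - 1325/6173 = -100354729/29019273 ≈ -3.4582)
I = 4089/14 (I = 16356/56 = 16356*(1/56) = 4089/14 ≈ 292.07)
√(I + q) = √(4089/14 - 100354729/29019273) = √(117254841091/406269822) = √47637103418678855802/406269822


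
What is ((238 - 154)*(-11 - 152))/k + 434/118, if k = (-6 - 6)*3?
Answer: 67970/177 ≈ 384.01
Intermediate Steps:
k = -36 (k = -12*3 = -36)
((238 - 154)*(-11 - 152))/k + 434/118 = ((238 - 154)*(-11 - 152))/(-36) + 434/118 = (84*(-163))*(-1/36) + 434*(1/118) = -13692*(-1/36) + 217/59 = 1141/3 + 217/59 = 67970/177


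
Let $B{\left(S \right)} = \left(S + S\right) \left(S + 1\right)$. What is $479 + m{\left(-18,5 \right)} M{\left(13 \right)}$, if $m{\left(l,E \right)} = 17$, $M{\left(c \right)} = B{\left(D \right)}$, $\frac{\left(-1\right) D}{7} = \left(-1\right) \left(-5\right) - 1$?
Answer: $26183$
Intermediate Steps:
$D = -28$ ($D = - 7 \left(\left(-1\right) \left(-5\right) - 1\right) = - 7 \left(5 - 1\right) = \left(-7\right) 4 = -28$)
$B{\left(S \right)} = 2 S \left(1 + S\right)$
$M{\left(c \right)} = 1512$ ($M{\left(c \right)} = 2 \left(-28\right) \left(1 - 28\right) = 2 \left(-28\right) \left(-27\right) = 1512$)
$479 + m{\left(-18,5 \right)} M{\left(13 \right)} = 479 + 17 \cdot 1512 = 479 + 25704 = 26183$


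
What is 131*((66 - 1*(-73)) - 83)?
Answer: 7336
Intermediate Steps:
131*((66 - 1*(-73)) - 83) = 131*((66 + 73) - 83) = 131*(139 - 83) = 131*56 = 7336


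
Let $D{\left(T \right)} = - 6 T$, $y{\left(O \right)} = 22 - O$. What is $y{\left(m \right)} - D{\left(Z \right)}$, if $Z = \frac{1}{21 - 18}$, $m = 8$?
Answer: $16$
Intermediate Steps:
$Z = \frac{1}{3} \approx 0.33333$
$y{\left(m \right)} - D{\left(Z \right)} = \left(22 - 8\right) - \left(-6\right) \frac{1}{3} = \left(22 - 8\right) - -2 = 14 + 2 = 16$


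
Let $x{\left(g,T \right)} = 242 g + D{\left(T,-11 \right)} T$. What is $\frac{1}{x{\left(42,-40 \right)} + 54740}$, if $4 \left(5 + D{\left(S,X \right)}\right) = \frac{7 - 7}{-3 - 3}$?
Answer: $\frac{1}{65104} \approx 1.536 \cdot 10^{-5}$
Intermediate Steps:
$D{\left(S,X \right)} = -5$ ($D{\left(S,X \right)} = -5 + \frac{\left(7 - 7\right) \frac{1}{-3 - 3}}{4} = -5 + \frac{0 \frac{1}{-6}}{4} = -5 + \frac{0 \left(- \frac{1}{6}\right)}{4} = -5 + \frac{1}{4} \cdot 0 = -5 + 0 = -5$)
$x{\left(g,T \right)} = - 5 T + 242 g$ ($x{\left(g,T \right)} = 242 g - 5 T = - 5 T + 242 g$)
$\frac{1}{x{\left(42,-40 \right)} + 54740} = \frac{1}{\left(\left(-5\right) \left(-40\right) + 242 \cdot 42\right) + 54740} = \frac{1}{\left(200 + 10164\right) + 54740} = \frac{1}{10364 + 54740} = \frac{1}{65104}$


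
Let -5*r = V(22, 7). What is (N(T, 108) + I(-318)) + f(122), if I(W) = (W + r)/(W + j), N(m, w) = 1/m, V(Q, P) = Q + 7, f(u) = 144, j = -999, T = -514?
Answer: 488220941/3384690 ≈ 144.24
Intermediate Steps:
V(Q, P) = 7 + Q
r = -29/5 (r = -(7 + 22)/5 = -⅕*29 = -29/5 ≈ -5.8000)
I(W) = (-29/5 + W)/(-999 + W) (I(W) = (W - 29/5)/(W - 999) = (-29/5 + W)/(-999 + W))
(N(T, 108) + I(-318)) + f(122) = (1/(-514) + (-29/5 - 318)/(-999 - 318)) + 144 = (-1/514 - 1619/5/(-1317)) + 144 = (-1/514 - 1/1317*(-1619/5)) + 144 = (-1/514 + 1619/6585) + 144 = 825581/3384690 + 144 = 488220941/3384690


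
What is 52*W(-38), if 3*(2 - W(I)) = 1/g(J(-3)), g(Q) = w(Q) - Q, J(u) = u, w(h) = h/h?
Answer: 299/3 ≈ 99.667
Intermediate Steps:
w(h) = 1
g(Q) = 1 - Q
W(I) = 23/12 (W(I) = 2 - 1/(3*(1 - 1*(-3))) = 2 - 1/(3*(1 + 3)) = 2 - ⅓/4 = 2 - ⅓*¼ = 2 - 1/12 = 23/12)
52*W(-38) = 52*(23/12) = 299/3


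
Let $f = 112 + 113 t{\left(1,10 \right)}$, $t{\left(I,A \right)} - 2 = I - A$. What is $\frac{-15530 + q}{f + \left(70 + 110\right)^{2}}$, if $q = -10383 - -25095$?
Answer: $- \frac{818}{31721} \approx -0.025787$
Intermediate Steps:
$t{\left(I,A \right)} = 2 + I - A$ ($t{\left(I,A \right)} = 2 - \left(A - I\right) = 2 + I - A$)
$f = -679$ ($f = 112 + 113 \left(2 + 1 - 10\right) = 112 + 113 \left(-7\right) = 112 - 791 = -679$)
$q = 14712$ ($q = -10383 + 25095 = 14712$)
$\frac{-15530 + q}{f + \left(70 + 110\right)^{2}} = \frac{-15530 + 14712}{-679 + \left(70 + 110\right)^{2}} = - \frac{818}{-679 + 180^{2}} = - \frac{818}{-679 + 32400} = - \frac{818}{31721}$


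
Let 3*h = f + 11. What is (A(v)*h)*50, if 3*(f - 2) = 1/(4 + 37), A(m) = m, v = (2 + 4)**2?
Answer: 320000/41 ≈ 7804.9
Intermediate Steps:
v = 36 (v = 6**2 = 36)
f = 247/123 (f = 2 + 1/(3*(4 + 37)) = 2 + (1/3)/41 = 2 + (1/3)*(1/41) = 2 + 1/123 = 247/123 ≈ 2.0081)
h = 1600/369 (h = (247/123 + 11)/3 = (1/3)*(1600/123) = 1600/369 ≈ 4.3360)
(A(v)*h)*50 = (36*(1600/369))*50 = (6400/41)*50 = 320000/41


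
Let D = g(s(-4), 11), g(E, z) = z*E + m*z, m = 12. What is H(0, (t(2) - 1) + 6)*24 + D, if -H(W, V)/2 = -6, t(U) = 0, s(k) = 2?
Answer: 442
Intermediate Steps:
H(W, V) = 12 (H(W, V) = -2*(-6) = 12)
g(E, z) = 12*z + E*z (g(E, z) = z*E + 12*z = E*z + 12*z = 12*z + E*z)
D = 154 (D = 11*(12 + 2) = 11*14 = 154)
H(0, (t(2) - 1) + 6)*24 + D = 12*24 + 154 = 288 + 154 = 442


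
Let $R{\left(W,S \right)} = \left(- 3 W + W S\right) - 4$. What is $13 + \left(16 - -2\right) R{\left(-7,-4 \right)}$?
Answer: $823$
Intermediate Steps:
$R{\left(W,S \right)} = -4 - 3 W + S W$ ($R{\left(W,S \right)} = \left(- 3 W + S W\right) - 4 = -4 - 3 W + S W$)
$13 + \left(16 - -2\right) R{\left(-7,-4 \right)} = 13 + \left(16 - -2\right) \left(-4 - -21 - -28\right) = 13 + \left(16 + 2\right) \left(-4 + 21 + 28\right) = 13 + 18 \cdot 45 = 13 + 810 = 823$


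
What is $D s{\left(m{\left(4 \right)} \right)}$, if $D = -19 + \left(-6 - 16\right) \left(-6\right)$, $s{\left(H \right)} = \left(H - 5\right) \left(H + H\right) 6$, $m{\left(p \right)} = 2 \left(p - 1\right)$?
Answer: $8136$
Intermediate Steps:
$m{\left(p \right)} = -2 + 2 p$ ($m{\left(p \right)} = 2 \left(-1 + p\right) = -2 + 2 p$)
$s{\left(H \right)} = 12 H \left(-5 + H\right)$ ($s{\left(H \right)} = \left(-5 + H\right) 2 H 6 = \left(-5 + H\right) 12 H = 12 H \left(-5 + H\right)$)
$D = 113$ ($D = -19 + \left(-6 - 16\right) \left(-6\right) = -19 - -132 = -19 + 132 = 113$)
$D s{\left(m{\left(4 \right)} \right)} = 113 \cdot 12 \left(-2 + 2 \cdot 4\right) \left(-5 + \left(-2 + 2 \cdot 4\right)\right) = 113 \cdot 12 \left(-2 + 8\right) \left(-5 + \left(-2 + 8\right)\right) = 113 \cdot 12 \cdot 6 \left(-5 + 6\right) = 113 \cdot 12 \cdot 6 \cdot 1 = 113 \cdot 72 = 8136$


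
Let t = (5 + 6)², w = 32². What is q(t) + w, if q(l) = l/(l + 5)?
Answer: 129145/126 ≈ 1025.0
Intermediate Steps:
w = 1024
t = 121 (t = 11² = 121)
q(l) = l/(5 + l)
q(t) + w = 121/(5 + 121) + 1024 = 121/126 + 1024 = 129145/126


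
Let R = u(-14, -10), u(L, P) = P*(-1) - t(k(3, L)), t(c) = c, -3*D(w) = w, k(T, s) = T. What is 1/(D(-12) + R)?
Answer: 1/11 ≈ 0.090909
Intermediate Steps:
D(w) = -w/3
u(L, P) = -3 - P (u(L, P) = P*(-1) - 1*3 = -P - 3 = -3 - P)
R = 7 (R = -3 - 1*(-10) = -3 + 10 = 7)
1/(D(-12) + R) = 1/(-1/3*(-12) + 7) = 1/(4 + 7) = 1/11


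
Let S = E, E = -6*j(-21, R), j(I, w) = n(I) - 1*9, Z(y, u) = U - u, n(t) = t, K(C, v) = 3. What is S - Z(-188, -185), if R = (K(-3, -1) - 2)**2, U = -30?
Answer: 25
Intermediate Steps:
R = 1 (R = (3 - 2)**2 = 1**2 = 1)
Z(y, u) = -30 - u
j(I, w) = -9 + I (j(I, w) = I - 1*9 = I - 9 = -9 + I)
E = 180 (E = -6*(-9 - 21) = -6*(-30) = 180)
S = 180
S - Z(-188, -185) = 180 - (-30 - 1*(-185)) = 180 - (-30 + 185) = 180 - 1*155 = 180 - 155 = 25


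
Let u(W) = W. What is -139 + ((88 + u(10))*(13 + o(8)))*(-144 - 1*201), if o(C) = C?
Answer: -710149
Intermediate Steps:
-139 + ((88 + u(10))*(13 + o(8)))*(-144 - 1*201) = -139 + ((88 + 10)*(13 + 8))*(-144 - 1*201) = -139 + (98*21)*(-144 - 201) = -139 + 2058*(-345) = -139 - 710010 = -710149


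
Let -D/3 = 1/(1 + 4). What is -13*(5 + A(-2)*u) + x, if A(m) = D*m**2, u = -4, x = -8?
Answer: -989/5 ≈ -197.80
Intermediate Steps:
D = -3/5 (D = -3/(1 + 4) = -3/5 ≈ -0.60000)
A(m) = -3*m**2/5
-13*(5 + A(-2)*u) + x = -13*(5 - 3/5*(-2)**2*(-4)) - 8 = -13*(5 - 3/5*4*(-4)) - 8 = -13*(5 - 12/5*(-4)) - 8 = -13*(5 + 48/5) - 8 = -13*73/5 - 8 = -949/5 - 8 = -989/5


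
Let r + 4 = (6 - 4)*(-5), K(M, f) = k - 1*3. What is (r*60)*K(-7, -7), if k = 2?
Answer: 840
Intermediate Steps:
K(M, f) = -1 (K(M, f) = 2 - 1*3 = 2 - 3 = -1)
r = -14 (r = -4 + (6 - 4)*(-5) = -4 + 2*(-5) = -4 - 10 = -14)
(r*60)*K(-7, -7) = -14*60*(-1) = -840*(-1) = 840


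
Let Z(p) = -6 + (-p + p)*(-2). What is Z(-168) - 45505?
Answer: -45511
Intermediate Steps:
Z(p) = -6 (Z(p) = -6 + 0*(-2) = -6 + 0 = -6)
Z(-168) - 45505 = -6 - 45505 = -45511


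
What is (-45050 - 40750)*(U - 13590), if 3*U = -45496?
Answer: 2467207600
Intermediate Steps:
U = -45496/3 (U = (1/3)*(-45496) = -45496/3 ≈ -15165.)
(-45050 - 40750)*(U - 13590) = (-45050 - 40750)*(-45496/3 - 13590) = -85800*(-86266/3) = 2467207600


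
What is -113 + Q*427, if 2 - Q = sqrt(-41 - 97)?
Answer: 741 - 427*I*sqrt(138) ≈ 741.0 - 5016.1*I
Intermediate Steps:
Q = 2 - I*sqrt(138) (Q = 2 - sqrt(-41 - 97) = 2 - sqrt(-138) = 2 - I*sqrt(138) ≈ 2.0 - 11.747*I)
-113 + Q*427 = -113 + (2 - I*sqrt(138))*427 = -113 + (854 - 427*I*sqrt(138)) = 741 - 427*I*sqrt(138)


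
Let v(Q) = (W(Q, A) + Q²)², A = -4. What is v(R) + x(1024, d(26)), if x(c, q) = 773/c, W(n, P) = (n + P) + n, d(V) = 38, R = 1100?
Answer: 1504685201834757/1024 ≈ 1.4694e+12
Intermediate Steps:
W(n, P) = P + 2*n (W(n, P) = (P + n) + n = P + 2*n)
v(Q) = (-4 + Q² + 2*Q)² (v(Q) = ((-4 + 2*Q) + Q²)² = (-4 + Q² + 2*Q)²)
v(R) + x(1024, d(26)) = (-4 + 1100² + 2*1100)² + 773/1024 = (-4 + 1210000 + 2200)² + 773*(1/1024) = 1212196² + 773/1024 = 1469419142416 + 773/1024 = 1504685201834757/1024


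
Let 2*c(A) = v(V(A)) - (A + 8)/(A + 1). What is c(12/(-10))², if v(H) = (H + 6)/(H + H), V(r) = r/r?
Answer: 5625/16 ≈ 351.56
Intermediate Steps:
V(r) = 1
v(H) = (6 + H)/(2*H) (v(H) = (6 + H)/((2*H)) = (6 + H)*(1/(2*H)) = (6 + H)/(2*H))
c(A) = 7/4 - (8 + A)/(2*(1 + A)) (c(A) = ((½)*(6 + 1)/1 - (A + 8)/(A + 1))/2 = ((½)*1*7 - (8 + A)/(1 + A))/2 = (7/2 - (8 + A)/(1 + A))/2 = 7/4 - (8 + A)/(2*(1 + A)))
c(12/(-10))² = ((-9 + 5*(12/(-10)))/(4*(1 + 12/(-10))))² = ((-9 + 5*(12*(-⅒)))/(4*(1 + 12*(-⅒))))² = ((-9 + 5*(-6/5))/(4*(1 - 6/5)))² = ((-9 - 6)/(4*(-⅕)))² = ((¼)*(-5)*(-15))² = (75/4)² = 5625/16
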